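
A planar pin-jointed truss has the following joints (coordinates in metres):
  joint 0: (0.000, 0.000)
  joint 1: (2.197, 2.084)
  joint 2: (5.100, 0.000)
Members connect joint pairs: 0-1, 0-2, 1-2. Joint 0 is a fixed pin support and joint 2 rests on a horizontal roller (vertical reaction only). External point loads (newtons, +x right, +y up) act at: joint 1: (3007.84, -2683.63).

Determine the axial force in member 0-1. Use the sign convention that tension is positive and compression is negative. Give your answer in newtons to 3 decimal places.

N=3 nodes, M=3 members, R=3 reactions → 2N=6, M+R=6
member 0 (0-1): L=3.0282, (cx,cy)=(0.7255,0.6882)
member 1 (0-2): L=5.1000, (cx,cy)=(1.0000,0.0000)
member 2 (1-2): L=3.5736, (cx,cy)=(0.8124,-0.5832)
solve A·x = −loads:
  F[0-1] = -433.7071 N (compression)
  F[0-2] = +3322.5026 N (tension)
  F[1-2] = -4089.9844 N (compression)
  Rx@0 = -3007.8400 N
  Ry@0 = +298.4783 N
  Ry@2 = +2385.1517 N

-433.707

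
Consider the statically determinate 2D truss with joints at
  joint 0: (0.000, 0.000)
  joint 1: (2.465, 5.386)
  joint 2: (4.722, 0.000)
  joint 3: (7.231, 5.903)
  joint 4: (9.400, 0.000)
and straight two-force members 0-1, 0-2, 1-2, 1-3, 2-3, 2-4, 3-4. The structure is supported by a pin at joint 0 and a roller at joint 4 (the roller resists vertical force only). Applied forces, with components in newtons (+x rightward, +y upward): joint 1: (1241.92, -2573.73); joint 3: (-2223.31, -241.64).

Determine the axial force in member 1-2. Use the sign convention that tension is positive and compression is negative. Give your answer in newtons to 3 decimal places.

-207.742

N=5 nodes, M=7 members, R=3 reactions → 2N=10, M+R=10
member 0 (0-1): L=5.9233, (cx,cy)=(0.4162,0.9093)
member 1 (0-2): L=4.7220, (cx,cy)=(1.0000,0.0000)
member 2 (1-2): L=5.8398, (cx,cy)=(0.3865,-0.9223)
member 3 (1-3): L=4.7940, (cx,cy)=(0.9942,0.1078)
member 4 (2-3): L=6.4141, (cx,cy)=(0.3912,0.9203)
member 5 (2-4): L=4.6780, (cx,cy)=(1.0000,0.0000)
member 6 (3-4): L=6.2889, (cx,cy)=(0.3449,-0.9386)
solve A·x = −loads:
  F[0-1] = -2902.4338 N (compression)
  F[0-2] = +226.4715 N (tension)
  F[1-2] = -207.7422 N (compression)
  F[1-3] = -2383.3922 N (compression)
  F[2-3] = +208.1883 N (tension)
  F[2-4] = +64.7448 N (tension)
  F[3-4] = -187.7233 N (compression)
  Rx@0 = +981.3900 N
  Ry@0 = +2639.1652 N
  Ry@4 = +176.2048 N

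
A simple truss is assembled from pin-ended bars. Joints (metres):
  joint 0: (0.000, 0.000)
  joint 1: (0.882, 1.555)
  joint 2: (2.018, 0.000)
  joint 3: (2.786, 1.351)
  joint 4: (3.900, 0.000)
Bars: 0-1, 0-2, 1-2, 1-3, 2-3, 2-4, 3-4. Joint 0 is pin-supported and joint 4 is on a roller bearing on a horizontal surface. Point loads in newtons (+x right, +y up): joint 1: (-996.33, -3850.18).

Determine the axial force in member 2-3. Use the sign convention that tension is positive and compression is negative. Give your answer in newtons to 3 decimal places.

N=5 nodes, M=7 members, R=3 reactions → 2N=10, M+R=10
member 0 (0-1): L=1.7877, (cx,cy)=(0.4934,0.8698)
member 1 (0-2): L=2.0180, (cx,cy)=(1.0000,0.0000)
member 2 (1-2): L=1.9258, (cx,cy)=(0.5899,-0.8075)
member 3 (1-3): L=1.9149, (cx,cy)=(0.9943,-0.1065)
member 4 (2-3): L=1.5540, (cx,cy)=(0.4942,0.8693)
member 5 (2-4): L=1.8820, (cx,cy)=(1.0000,0.0000)
member 6 (3-4): L=1.7511, (cx,cy)=(0.6362,-0.7715)
solve A·x = −loads:
  F[0-1] = -3882.0597 N (compression)
  F[0-2] = +918.9439 N (tension)
  F[1-2] = -503.8742 N (compression)
  F[1-3] = -625.2671 N (compression)
  F[2-3] = +468.0127 N (tension)
  F[2-4] = +390.4181 N (tension)
  F[3-4] = -613.6840 N (compression)
  Rx@0 = +996.3300 N
  Ry@0 = +3376.7016 N
  Ry@4 = +473.4784 N

468.013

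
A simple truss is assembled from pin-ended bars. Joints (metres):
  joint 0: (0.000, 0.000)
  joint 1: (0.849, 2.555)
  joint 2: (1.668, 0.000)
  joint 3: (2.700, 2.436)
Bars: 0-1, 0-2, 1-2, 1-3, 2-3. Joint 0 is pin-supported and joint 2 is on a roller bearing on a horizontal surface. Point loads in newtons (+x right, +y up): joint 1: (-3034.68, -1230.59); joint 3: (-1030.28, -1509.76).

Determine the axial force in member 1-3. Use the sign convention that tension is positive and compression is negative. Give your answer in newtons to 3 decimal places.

-381.104

N=4 nodes, M=5 members, R=3 reactions → 2N=8, M+R=8
member 0 (0-1): L=2.6924, (cx,cy)=(0.3153,0.9490)
member 1 (0-2): L=1.6680, (cx,cy)=(1.0000,0.0000)
member 2 (1-2): L=2.6831, (cx,cy)=(0.3052,-0.9523)
member 3 (1-3): L=1.8548, (cx,cy)=(0.9979,-0.0642)
member 4 (2-3): L=2.6456, (cx,cy)=(0.3901,0.9208)
solve A·x = −loads:
  F[0-1] = -6136.3059 N (compression)
  F[0-2] = -2129.9605 N (compression)
  F[1-2] = +4848.4986 N (tension)
  F[1-3] = -381.1040 N (compression)
  F[2-3] = -1666.2087 N (compression)
  Rx@0 = +4064.9600 N
  Ry@0 = +5823.2316 N
  Ry@2 = -3082.8816 N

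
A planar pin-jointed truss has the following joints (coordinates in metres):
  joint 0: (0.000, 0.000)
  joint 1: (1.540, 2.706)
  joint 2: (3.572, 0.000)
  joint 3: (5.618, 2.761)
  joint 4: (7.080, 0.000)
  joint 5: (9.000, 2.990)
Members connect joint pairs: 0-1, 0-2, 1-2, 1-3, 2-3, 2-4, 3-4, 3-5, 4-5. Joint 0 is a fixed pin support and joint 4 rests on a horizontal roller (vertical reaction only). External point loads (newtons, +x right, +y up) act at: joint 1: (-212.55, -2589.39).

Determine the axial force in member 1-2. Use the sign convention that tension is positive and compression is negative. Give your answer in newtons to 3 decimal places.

-613.190

N=6 nodes, M=9 members, R=3 reactions → 2N=12, M+R=12
member 0 (0-1): L=3.1135, (cx,cy)=(0.4946,0.8691)
member 1 (0-2): L=3.5720, (cx,cy)=(1.0000,0.0000)
member 2 (1-2): L=3.3840, (cx,cy)=(0.6005,-0.7996)
member 3 (1-3): L=4.0784, (cx,cy)=(0.9999,0.0135)
member 4 (2-3): L=3.4365, (cx,cy)=(0.5954,0.8034)
member 5 (2-4): L=3.5080, (cx,cy)=(1.0000,0.0000)
member 6 (3-4): L=3.1242, (cx,cy)=(0.4680,-0.8837)
member 7 (3-5): L=3.3897, (cx,cy)=(0.9977,0.0676)
member 8 (4-5): L=3.5534, (cx,cy)=(0.5403,0.8415)
solve A·x = −loads:
  F[0-1] = -2424.7735 N (compression)
  F[0-2] = +986.7824 N (tension)
  F[1-2] = -613.1898 N (compression)
  F[1-3] = -618.6349 N (compression)
  F[2-3] = +610.2908 N (tension)
  F[2-4] = +255.2234 N (tension)
  F[3-4] = -545.3942 N (compression)
  F[3-5] = +0.0000 N (tension)
  F[4-5] = +0.0000 N (tension)
  Rx@0 = +212.5500 N
  Ry@0 = +2107.3984 N
  Ry@4 = +481.9916 N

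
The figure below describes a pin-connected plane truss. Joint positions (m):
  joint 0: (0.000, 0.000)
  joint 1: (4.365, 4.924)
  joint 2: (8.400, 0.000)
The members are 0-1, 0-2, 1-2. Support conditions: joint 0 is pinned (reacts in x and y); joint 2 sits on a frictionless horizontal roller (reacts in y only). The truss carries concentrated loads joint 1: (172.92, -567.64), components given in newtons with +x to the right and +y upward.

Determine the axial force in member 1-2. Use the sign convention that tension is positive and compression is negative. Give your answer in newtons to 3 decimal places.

-512.408

N=3 nodes, M=3 members, R=3 reactions → 2N=6, M+R=6
member 0 (0-1): L=6.5802, (cx,cy)=(0.6634,0.7483)
member 1 (0-2): L=8.4000, (cx,cy)=(1.0000,0.0000)
member 2 (1-2): L=6.3661, (cx,cy)=(0.6338,-0.7735)
solve A·x = −loads:
  F[0-1] = -228.9250 N (compression)
  F[0-2] = +324.7783 N (tension)
  F[1-2] = -512.4077 N (compression)
  Rx@0 = -172.9200 N
  Ry@0 = +171.3059 N
  Ry@2 = +396.3341 N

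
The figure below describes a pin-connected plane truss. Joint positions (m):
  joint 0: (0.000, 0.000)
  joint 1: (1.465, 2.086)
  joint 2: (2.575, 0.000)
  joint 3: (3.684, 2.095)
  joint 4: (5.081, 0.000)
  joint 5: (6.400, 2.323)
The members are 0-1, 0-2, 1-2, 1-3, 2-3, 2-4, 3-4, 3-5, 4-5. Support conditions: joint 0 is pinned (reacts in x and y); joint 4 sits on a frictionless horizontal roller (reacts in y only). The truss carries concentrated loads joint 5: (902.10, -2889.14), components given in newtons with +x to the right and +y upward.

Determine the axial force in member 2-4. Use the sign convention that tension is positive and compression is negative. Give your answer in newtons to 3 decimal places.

N=6 nodes, M=9 members, R=3 reactions → 2N=12, M+R=12
member 0 (0-1): L=2.5490, (cx,cy)=(0.5747,0.8183)
member 1 (0-2): L=2.5750, (cx,cy)=(1.0000,0.0000)
member 2 (1-2): L=2.3629, (cx,cy)=(0.4698,-0.8828)
member 3 (1-3): L=2.2190, (cx,cy)=(1.0000,0.0041)
member 4 (2-3): L=2.3704, (cx,cy)=(0.4678,0.8838)
member 5 (2-4): L=2.5060, (cx,cy)=(1.0000,0.0000)
member 6 (3-4): L=2.5181, (cx,cy)=(0.5548,-0.8320)
member 7 (3-5): L=2.7256, (cx,cy)=(0.9965,0.0837)
member 8 (4-5): L=2.6713, (cx,cy)=(0.4938,0.8696)
solve A·x = −loads:
  F[0-1] = +1420.4736 N (tension)
  F[0-2] = +85.7177 N (tension)
  F[1-2] = -1310.1890 N (compression)
  F[1-3] = +1431.8598 N (tension)
  F[2-3] = +1308.6907 N (tension)
  F[2-4] = -1142.0176 N (compression)
  F[3-4] = -1127.7991 N (compression)
  F[3-5] = +2679.2020 N (tension)
  F[4-5] = -3580.1127 N (compression)
  Rx@0 = -902.1000 N
  Ry@0 = -1162.4393 N
  Ry@4 = +4051.5793 N

-1142.018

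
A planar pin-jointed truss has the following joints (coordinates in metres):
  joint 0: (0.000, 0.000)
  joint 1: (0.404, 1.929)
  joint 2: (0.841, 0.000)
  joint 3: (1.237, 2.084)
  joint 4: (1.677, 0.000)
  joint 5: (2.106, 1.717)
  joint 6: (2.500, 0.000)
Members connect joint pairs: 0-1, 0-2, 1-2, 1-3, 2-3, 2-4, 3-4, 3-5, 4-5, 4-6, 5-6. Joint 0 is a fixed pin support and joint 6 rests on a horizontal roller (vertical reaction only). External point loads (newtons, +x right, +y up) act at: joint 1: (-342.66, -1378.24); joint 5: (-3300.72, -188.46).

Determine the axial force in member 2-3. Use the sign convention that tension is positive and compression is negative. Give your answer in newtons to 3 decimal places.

-2204.687

N=7 nodes, M=11 members, R=3 reactions → 2N=14, M+R=14
member 0 (0-1): L=1.9709, (cx,cy)=(0.2050,0.9788)
member 1 (0-2): L=0.8410, (cx,cy)=(1.0000,0.0000)
member 2 (1-2): L=1.9779, (cx,cy)=(0.2209,-0.9753)
member 3 (1-3): L=0.8473, (cx,cy)=(0.9831,0.1829)
member 4 (2-3): L=2.1213, (cx,cy)=(0.1867,0.9824)
member 5 (2-4): L=0.8360, (cx,cy)=(1.0000,0.0000)
member 6 (3-4): L=2.1299, (cx,cy)=(0.2066,-0.9784)
member 7 (3-5): L=0.9433, (cx,cy)=(0.9212,-0.3891)
member 8 (4-5): L=1.7698, (cx,cy)=(0.2424,0.9702)
member 9 (4-6): L=0.8230, (cx,cy)=(1.0000,0.0000)
member 10 (5-6): L=1.7616, (cx,cy)=(0.2237,-0.9747)
solve A·x = −loads:
  F[0-1] = -3797.1834 N (compression)
  F[0-2] = -2865.0049 N (compression)
  F[1-2] = +2220.8151 N (tension)
  F[1-3] = -942.2911 N (compression)
  F[2-3] = -2204.6874 N (compression)
  F[2-4] = -1962.7614 N (compression)
  F[3-4] = +3257.8588 N (tension)
  F[3-5] = -2182.9430 N (compression)
  F[4-5] = -3285.5770 N (compression)
  F[4-6] = -493.3258 N (compression)
  F[5-6] = +2205.7243 N (tension)
  Rx@0 = +3643.3800 N
  Ry@0 = +3716.5487 N
  Ry@6 = -2149.8487 N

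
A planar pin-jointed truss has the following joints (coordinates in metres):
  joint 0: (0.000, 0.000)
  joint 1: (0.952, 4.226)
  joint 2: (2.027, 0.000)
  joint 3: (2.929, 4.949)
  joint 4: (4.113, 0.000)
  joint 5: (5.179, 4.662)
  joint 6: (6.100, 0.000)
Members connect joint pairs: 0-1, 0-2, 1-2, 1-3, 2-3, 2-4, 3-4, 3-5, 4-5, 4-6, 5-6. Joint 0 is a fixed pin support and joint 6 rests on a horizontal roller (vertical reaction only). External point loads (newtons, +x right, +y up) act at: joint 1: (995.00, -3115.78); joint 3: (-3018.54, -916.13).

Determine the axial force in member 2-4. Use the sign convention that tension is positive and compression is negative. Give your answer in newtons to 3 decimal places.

N=7 nodes, M=11 members, R=3 reactions → 2N=14, M+R=14
member 0 (0-1): L=4.3319, (cx,cy)=(0.2198,0.9756)
member 1 (0-2): L=2.0270, (cx,cy)=(1.0000,0.0000)
member 2 (1-2): L=4.3606, (cx,cy)=(0.2465,-0.9691)
member 3 (1-3): L=2.1051, (cx,cy)=(0.9392,0.3435)
member 4 (2-3): L=5.0305, (cx,cy)=(0.1793,0.9838)
member 5 (2-4): L=2.0860, (cx,cy)=(1.0000,0.0000)
member 6 (3-4): L=5.0887, (cx,cy)=(0.2327,-0.9726)
member 7 (3-5): L=2.2682, (cx,cy)=(0.9920,-0.1265)
member 8 (4-5): L=4.7823, (cx,cy)=(0.2229,0.9748)
member 9 (4-6): L=1.9870, (cx,cy)=(1.0000,0.0000)
member 10 (5-6): L=4.7521, (cx,cy)=(0.1938,-0.9810)
solve A·x = −loads:
  F[0-1] = -4987.3305 N (compression)
  F[0-2] = -927.5000 N (compression)
  F[1-2] = +929.7902 N (tension)
  F[1-3] = -2470.5471 N (compression)
  F[2-3] = -915.9374 N (compression)
  F[2-4] = -534.0496 N (compression)
  F[3-4] = +811.7438 N (tension)
  F[3-5] = +347.9745 N (tension)
  F[4-5] = -809.8406 N (compression)
  F[4-6] = -164.6608 N (compression)
  F[5-6] = +849.6037 N (tension)
  Rx@0 = +2023.5400 N
  Ry@0 = +4865.4046 N
  Ry@6 = -833.4946 N

-534.050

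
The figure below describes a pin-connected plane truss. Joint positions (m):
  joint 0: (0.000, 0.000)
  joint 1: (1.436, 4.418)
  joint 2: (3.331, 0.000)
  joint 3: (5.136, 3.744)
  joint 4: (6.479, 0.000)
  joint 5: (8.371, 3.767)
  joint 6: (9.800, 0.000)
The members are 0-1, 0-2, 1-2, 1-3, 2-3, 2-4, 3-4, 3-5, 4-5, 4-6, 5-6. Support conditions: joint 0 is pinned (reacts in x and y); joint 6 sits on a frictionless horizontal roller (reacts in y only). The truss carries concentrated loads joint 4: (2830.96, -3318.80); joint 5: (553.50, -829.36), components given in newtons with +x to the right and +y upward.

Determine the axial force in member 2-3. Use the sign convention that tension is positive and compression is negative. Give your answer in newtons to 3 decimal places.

-1317.432

N=7 nodes, M=11 members, R=3 reactions → 2N=14, M+R=14
member 0 (0-1): L=4.6455, (cx,cy)=(0.3091,0.9510)
member 1 (0-2): L=3.3310, (cx,cy)=(1.0000,0.0000)
member 2 (1-2): L=4.8073, (cx,cy)=(0.3942,-0.9190)
member 3 (1-3): L=3.7609, (cx,cy)=(0.9838,-0.1792)
member 4 (2-3): L=4.1564, (cx,cy)=(0.4343,0.9008)
member 5 (2-4): L=3.1480, (cx,cy)=(1.0000,0.0000)
member 6 (3-4): L=3.9776, (cx,cy)=(0.3376,-0.9413)
member 7 (3-5): L=3.2351, (cx,cy)=(1.0000,0.0071)
member 8 (4-5): L=4.2154, (cx,cy)=(0.4488,0.8936)
member 9 (4-6): L=3.3210, (cx,cy)=(1.0000,0.0000)
member 10 (5-6): L=4.0289, (cx,cy)=(0.3547,-0.9350)
solve A·x = −loads:
  F[0-1] = -1086.0313 N (compression)
  F[0-2] = +3720.1689 N (tension)
  F[1-2] = +1291.2785 N (tension)
  F[1-3] = -858.6259 N (compression)
  F[2-3] = -1317.4322 N (compression)
  F[2-4] = +4801.3079 N (tension)
  F[3-4] = +1083.8147 N (tension)
  F[3-5] = -1782.8344 N (compression)
  F[4-5] = +2572.2733 N (tension)
  F[4-6] = +1181.7863 N (tension)
  F[5-6] = -3331.9397 N (compression)
  Rx@0 = -3384.4600 N
  Ry@0 = +1032.8424 N
  Ry@6 = +3115.3176 N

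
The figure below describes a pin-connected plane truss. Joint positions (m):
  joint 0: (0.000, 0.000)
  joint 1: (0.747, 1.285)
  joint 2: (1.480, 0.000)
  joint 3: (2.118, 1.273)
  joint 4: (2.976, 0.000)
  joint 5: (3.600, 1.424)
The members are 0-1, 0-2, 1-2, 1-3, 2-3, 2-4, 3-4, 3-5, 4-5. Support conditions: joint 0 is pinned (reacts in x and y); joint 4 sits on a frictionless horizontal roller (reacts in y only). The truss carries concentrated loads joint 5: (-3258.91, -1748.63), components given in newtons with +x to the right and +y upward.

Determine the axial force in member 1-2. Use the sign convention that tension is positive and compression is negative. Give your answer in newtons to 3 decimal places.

N=6 nodes, M=9 members, R=3 reactions → 2N=12, M+R=12
member 0 (0-1): L=1.4863, (cx,cy)=(0.5026,0.8645)
member 1 (0-2): L=1.4800, (cx,cy)=(1.0000,0.0000)
member 2 (1-2): L=1.4794, (cx,cy)=(0.4955,-0.8686)
member 3 (1-3): L=1.3711, (cx,cy)=(1.0000,-0.0088)
member 4 (2-3): L=1.4239, (cx,cy)=(0.4481,0.8940)
member 5 (2-4): L=1.4960, (cx,cy)=(1.0000,0.0000)
member 6 (3-4): L=1.5352, (cx,cy)=(0.5589,-0.8292)
member 7 (3-5): L=1.4897, (cx,cy)=(0.9948,0.1014)
member 8 (4-5): L=1.5547, (cx,cy)=(0.4014,0.9159)
solve A·x = −loads:
  F[0-1] = -1379.6128 N (compression)
  F[0-2] = -2565.5529 N (compression)
  F[1-2] = +1387.0399 N (tension)
  F[1-3] = -1380.6655 N (compression)
  F[2-3] = -1347.6505 N (compression)
  F[2-4] = -1274.4743 N (compression)
  F[3-4] = +1117.7527 N (tension)
  F[3-5] = -2622.6585 N (compression)
  F[4-5] = -1618.9010 N (compression)
  Rx@0 = +3258.9100 N
  Ry@0 = +1192.7227 N
  Ry@4 = +555.9073 N

1387.040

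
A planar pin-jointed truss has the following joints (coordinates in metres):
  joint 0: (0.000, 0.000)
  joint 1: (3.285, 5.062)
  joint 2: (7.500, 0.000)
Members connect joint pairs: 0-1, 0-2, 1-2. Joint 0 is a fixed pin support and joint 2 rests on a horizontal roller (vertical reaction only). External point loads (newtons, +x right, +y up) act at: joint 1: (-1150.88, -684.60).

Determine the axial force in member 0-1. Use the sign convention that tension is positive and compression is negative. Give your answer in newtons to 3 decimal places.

-1384.657

N=3 nodes, M=3 members, R=3 reactions → 2N=6, M+R=6
member 0 (0-1): L=6.0345, (cx,cy)=(0.5444,0.8388)
member 1 (0-2): L=7.5000, (cx,cy)=(1.0000,0.0000)
member 2 (1-2): L=6.5871, (cx,cy)=(0.6399,-0.7685)
solve A·x = −loads:
  F[0-1] = -1384.6573 N (compression)
  F[0-2] = -397.1130 N (compression)
  F[1-2] = +620.5999 N (tension)
  Rx@0 = +1150.8800 N
  Ry@0 = +1161.5125 N
  Ry@2 = -476.9125 N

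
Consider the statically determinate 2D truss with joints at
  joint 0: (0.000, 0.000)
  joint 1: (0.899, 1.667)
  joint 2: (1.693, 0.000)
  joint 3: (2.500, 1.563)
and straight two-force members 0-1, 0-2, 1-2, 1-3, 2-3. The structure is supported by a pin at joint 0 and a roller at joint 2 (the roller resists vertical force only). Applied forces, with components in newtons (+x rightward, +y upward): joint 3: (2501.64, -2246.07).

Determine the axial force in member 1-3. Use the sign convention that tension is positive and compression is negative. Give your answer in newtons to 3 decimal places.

3549.972

N=4 nodes, M=5 members, R=3 reactions → 2N=8, M+R=8
member 0 (0-1): L=1.8940, (cx,cy)=(0.4747,0.8802)
member 1 (0-2): L=1.6930, (cx,cy)=(1.0000,0.0000)
member 2 (1-2): L=1.8464, (cx,cy)=(0.4300,-0.9028)
member 3 (1-3): L=1.6044, (cx,cy)=(0.9979,-0.0648)
member 4 (2-3): L=1.7590, (cx,cy)=(0.4588,0.8886)
solve A·x = −loads:
  F[0-1] = +3840.3883 N (tension)
  F[0-2] = +678.7364 N (tension)
  F[1-2] = -3998.9094 N (compression)
  F[1-3] = +3549.9716 N (tension)
  F[2-3] = -2268.8012 N (compression)
  Rx@0 = -2501.6400 N
  Ry@0 = -3380.1783 N
  Ry@2 = +5626.2483 N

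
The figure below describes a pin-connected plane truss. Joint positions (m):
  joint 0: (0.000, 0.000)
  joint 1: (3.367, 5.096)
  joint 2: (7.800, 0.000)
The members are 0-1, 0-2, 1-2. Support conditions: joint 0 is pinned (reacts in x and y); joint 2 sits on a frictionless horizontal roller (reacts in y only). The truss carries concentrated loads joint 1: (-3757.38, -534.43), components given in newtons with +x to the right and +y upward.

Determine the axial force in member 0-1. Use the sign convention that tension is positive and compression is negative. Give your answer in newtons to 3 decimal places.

N=3 nodes, M=3 members, R=3 reactions → 2N=6, M+R=6
member 0 (0-1): L=6.1079, (cx,cy)=(0.5513,0.8343)
member 1 (0-2): L=7.8000, (cx,cy)=(1.0000,0.0000)
member 2 (1-2): L=6.7543, (cx,cy)=(0.6563,-0.7545)
solve A·x = −loads:
  F[0-1] = -3306.2917 N (compression)
  F[0-2] = -1934.7627 N (compression)
  F[1-2] = +2947.8879 N (tension)
  Rx@0 = +3757.3800 N
  Ry@0 = +2758.5560 N
  Ry@2 = -2224.1260 N

-3306.292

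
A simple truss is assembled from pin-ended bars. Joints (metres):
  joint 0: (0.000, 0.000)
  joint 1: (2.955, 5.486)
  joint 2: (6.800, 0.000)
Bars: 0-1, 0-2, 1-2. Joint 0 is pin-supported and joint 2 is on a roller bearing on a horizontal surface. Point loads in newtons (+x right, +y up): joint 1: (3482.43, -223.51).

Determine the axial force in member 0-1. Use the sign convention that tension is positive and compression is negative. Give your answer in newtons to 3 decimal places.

3047.600

N=3 nodes, M=3 members, R=3 reactions → 2N=6, M+R=6
member 0 (0-1): L=6.2312, (cx,cy)=(0.4742,0.8804)
member 1 (0-2): L=6.8000, (cx,cy)=(1.0000,0.0000)
member 2 (1-2): L=6.6993, (cx,cy)=(0.5739,-0.8189)
solve A·x = −loads:
  F[0-1] = +3047.6004 N (tension)
  F[0-2] = +2037.1841 N (tension)
  F[1-2] = -3549.4529 N (compression)
  Rx@0 = -3482.4300 N
  Ry@0 = -2683.1199 N
  Ry@2 = +2906.6299 N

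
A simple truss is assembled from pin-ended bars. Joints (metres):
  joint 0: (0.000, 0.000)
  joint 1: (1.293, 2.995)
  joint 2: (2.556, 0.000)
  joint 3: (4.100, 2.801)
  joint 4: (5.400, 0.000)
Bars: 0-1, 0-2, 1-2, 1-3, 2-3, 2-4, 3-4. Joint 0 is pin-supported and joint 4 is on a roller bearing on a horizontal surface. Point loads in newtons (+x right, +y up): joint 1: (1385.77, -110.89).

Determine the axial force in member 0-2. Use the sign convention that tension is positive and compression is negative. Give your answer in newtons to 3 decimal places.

N=5 nodes, M=7 members, R=3 reactions → 2N=10, M+R=10
member 0 (0-1): L=3.2622, (cx,cy)=(0.3964,0.9181)
member 1 (0-2): L=2.5560, (cx,cy)=(1.0000,0.0000)
member 2 (1-2): L=3.2504, (cx,cy)=(0.3886,-0.9214)
member 3 (1-3): L=2.8137, (cx,cy)=(0.9976,-0.0689)
member 4 (2-3): L=3.1984, (cx,cy)=(0.4827,0.8758)
member 5 (2-4): L=2.8440, (cx,cy)=(1.0000,0.0000)
member 6 (3-4): L=3.0880, (cx,cy)=(0.4210,-0.9071)
solve A·x = −loads:
  F[0-1] = +745.2942 N (tension)
  F[0-2] = +1090.3654 N (tension)
  F[1-2] = -804.6167 N (compression)
  F[1-3] = -779.5741 N (compression)
  F[2-3] = +846.5683 N (tension)
  F[2-4] = +369.0409 N (tension)
  F[3-4] = -876.6074 N (compression)
  Rx@0 = -1385.7700 N
  Ry@0 = -684.2511 N
  Ry@4 = +795.1411 N

1090.365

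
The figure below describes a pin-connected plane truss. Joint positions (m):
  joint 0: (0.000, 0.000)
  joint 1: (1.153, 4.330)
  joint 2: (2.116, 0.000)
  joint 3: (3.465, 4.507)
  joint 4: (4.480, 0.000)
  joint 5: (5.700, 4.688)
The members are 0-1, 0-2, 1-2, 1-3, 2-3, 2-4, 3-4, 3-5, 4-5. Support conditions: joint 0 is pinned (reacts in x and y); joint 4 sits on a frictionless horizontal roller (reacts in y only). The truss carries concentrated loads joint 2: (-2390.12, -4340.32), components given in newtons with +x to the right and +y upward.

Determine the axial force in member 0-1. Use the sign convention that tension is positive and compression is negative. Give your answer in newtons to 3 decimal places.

-2370.101

N=6 nodes, M=9 members, R=3 reactions → 2N=12, M+R=12
member 0 (0-1): L=4.4809, (cx,cy)=(0.2573,0.9663)
member 1 (0-2): L=2.1160, (cx,cy)=(1.0000,0.0000)
member 2 (1-2): L=4.4358, (cx,cy)=(0.2171,-0.9761)
member 3 (1-3): L=2.3188, (cx,cy)=(0.9971,0.0763)
member 4 (2-3): L=4.7046, (cx,cy)=(0.2867,0.9580)
member 5 (2-4): L=2.3640, (cx,cy)=(1.0000,0.0000)
member 6 (3-4): L=4.6199, (cx,cy)=(0.2197,-0.9756)
member 7 (3-5): L=2.2423, (cx,cy)=(0.9967,0.0807)
member 8 (4-5): L=4.8441, (cx,cy)=(0.2519,0.9678)
solve A·x = −loads:
  F[0-1] = -2370.1011 N (compression)
  F[0-2] = -1780.2565 N (compression)
  F[1-2] = +2259.9433 N (tension)
  F[1-3] = -1103.7119 N (compression)
  F[2-3] = +2227.8288 N (tension)
  F[2-4] = +461.6766 N (tension)
  F[3-4] = -2101.3692 N (compression)
  F[3-5] = +0.0000 N (tension)
  F[4-5] = -0.0000 N (compression)
  Rx@0 = +2390.1200 N
  Ry@0 = +2290.2939 N
  Ry@4 = +2050.0261 N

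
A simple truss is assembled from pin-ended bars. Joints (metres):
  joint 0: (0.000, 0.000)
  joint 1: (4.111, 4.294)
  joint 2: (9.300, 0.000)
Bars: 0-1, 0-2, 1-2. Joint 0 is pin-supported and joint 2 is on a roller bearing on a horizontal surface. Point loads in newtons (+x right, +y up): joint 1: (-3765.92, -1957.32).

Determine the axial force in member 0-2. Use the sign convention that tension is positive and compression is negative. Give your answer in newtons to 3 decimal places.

-1055.664

N=3 nodes, M=3 members, R=3 reactions → 2N=6, M+R=6
member 0 (0-1): L=5.9446, (cx,cy)=(0.6915,0.7223)
member 1 (0-2): L=9.3000, (cx,cy)=(1.0000,0.0000)
member 2 (1-2): L=6.7353, (cx,cy)=(0.7704,-0.6375)
solve A·x = −loads:
  F[0-1] = -3919.1196 N (compression)
  F[0-2] = -1055.6637 N (compression)
  F[1-2] = +1370.2454 N (tension)
  Rx@0 = +3765.9200 N
  Ry@0 = +2830.9026 N
  Ry@2 = -873.5826 N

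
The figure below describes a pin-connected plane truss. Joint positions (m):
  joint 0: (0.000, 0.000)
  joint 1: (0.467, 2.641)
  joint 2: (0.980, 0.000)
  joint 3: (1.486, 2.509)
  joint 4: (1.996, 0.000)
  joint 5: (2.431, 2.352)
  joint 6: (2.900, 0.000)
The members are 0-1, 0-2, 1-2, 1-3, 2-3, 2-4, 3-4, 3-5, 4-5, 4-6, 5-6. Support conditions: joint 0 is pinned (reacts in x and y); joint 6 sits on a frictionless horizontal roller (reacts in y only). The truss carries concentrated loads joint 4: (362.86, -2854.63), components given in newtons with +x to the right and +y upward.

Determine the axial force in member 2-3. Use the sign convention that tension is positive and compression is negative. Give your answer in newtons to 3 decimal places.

N=7 nodes, M=11 members, R=3 reactions → 2N=14, M+R=14
member 0 (0-1): L=2.6820, (cx,cy)=(0.1741,0.9847)
member 1 (0-2): L=0.9800, (cx,cy)=(1.0000,0.0000)
member 2 (1-2): L=2.6904, (cx,cy)=(0.1907,-0.9817)
member 3 (1-3): L=1.0275, (cx,cy)=(0.9917,-0.1285)
member 4 (2-3): L=2.5595, (cx,cy)=(0.1977,0.9803)
member 5 (2-4): L=1.0160, (cx,cy)=(1.0000,0.0000)
member 6 (3-4): L=2.5603, (cx,cy)=(0.1992,-0.9800)
member 7 (3-5): L=0.9580, (cx,cy)=(0.9865,-0.1639)
member 8 (4-5): L=2.3919, (cx,cy)=(0.1819,0.9833)
member 9 (4-6): L=0.9040, (cx,cy)=(1.0000,0.0000)
member 10 (5-6): L=2.3983, (cx,cy)=(0.1956,-0.9807)
solve A·x = −loads:
  F[0-1] = -903.6619 N (compression)
  F[0-2] = +520.2107 N (tension)
  F[1-2] = +951.1872 N (tension)
  F[1-3] = -341.5538 N (compression)
  F[2-3] = -952.5343 N (compression)
  F[2-4] = +889.8937 N (tension)
  F[3-4] = +1032.2654 N (tension)
  F[3-5] = -742.6980 N (compression)
  F[4-5] = +1874.3081 N (tension)
  F[4-6] = +391.7851 N (tension)
  F[5-6] = -2003.4541 N (compression)
  Rx@0 = -362.8600 N
  Ry@0 = +889.8571 N
  Ry@6 = +1964.7729 N

-952.534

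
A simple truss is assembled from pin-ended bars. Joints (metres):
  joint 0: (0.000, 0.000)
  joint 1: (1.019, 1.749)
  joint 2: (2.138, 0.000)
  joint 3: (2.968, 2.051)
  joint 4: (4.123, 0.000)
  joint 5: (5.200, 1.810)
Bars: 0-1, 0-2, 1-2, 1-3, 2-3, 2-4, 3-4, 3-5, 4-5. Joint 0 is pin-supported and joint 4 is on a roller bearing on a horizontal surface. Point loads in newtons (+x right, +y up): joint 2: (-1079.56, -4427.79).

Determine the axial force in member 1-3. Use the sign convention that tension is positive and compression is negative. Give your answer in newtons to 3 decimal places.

N=6 nodes, M=9 members, R=3 reactions → 2N=12, M+R=12
member 0 (0-1): L=2.0242, (cx,cy)=(0.5034,0.8640)
member 1 (0-2): L=2.1380, (cx,cy)=(1.0000,0.0000)
member 2 (1-2): L=2.0763, (cx,cy)=(0.5389,-0.8424)
member 3 (1-3): L=1.9723, (cx,cy)=(0.9882,0.1531)
member 4 (2-3): L=2.2126, (cx,cy)=(0.3751,0.9270)
member 5 (2-4): L=1.9850, (cx,cy)=(1.0000,0.0000)
member 6 (3-4): L=2.3539, (cx,cy)=(0.4907,-0.8713)
member 7 (3-5): L=2.2450, (cx,cy)=(0.9942,-0.1074)
member 8 (4-5): L=2.1062, (cx,cy)=(0.5114,0.8594)
solve A·x = −loads:
  F[0-1] = -2467.1557 N (compression)
  F[0-2] = +162.4313 N (tension)
  F[1-2] = +2094.5884 N (tension)
  F[1-3] = -2399.1222 N (compression)
  F[2-3] = +2873.2371 N (tension)
  F[2-4] = +1292.9976 N (tension)
  F[3-4] = -2635.0881 N (compression)
  F[3-5] = +0.0000 N (tension)
  F[4-5] = -0.0000 N (compression)
  Rx@0 = +1079.5600 N
  Ry@0 = +2131.7398 N
  Ry@4 = +2296.0502 N

-2399.122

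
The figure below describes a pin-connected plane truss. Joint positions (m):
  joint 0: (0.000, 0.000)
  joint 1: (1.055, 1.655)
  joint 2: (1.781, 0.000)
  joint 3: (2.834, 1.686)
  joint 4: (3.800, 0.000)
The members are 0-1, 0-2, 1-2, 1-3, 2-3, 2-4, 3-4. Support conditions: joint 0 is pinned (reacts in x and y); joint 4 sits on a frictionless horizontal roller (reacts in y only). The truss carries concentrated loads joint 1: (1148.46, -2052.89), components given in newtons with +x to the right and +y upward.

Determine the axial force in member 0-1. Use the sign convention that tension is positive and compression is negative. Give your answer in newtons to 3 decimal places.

N=5 nodes, M=7 members, R=3 reactions → 2N=10, M+R=10
member 0 (0-1): L=1.9627, (cx,cy)=(0.5375,0.8432)
member 1 (0-2): L=1.7810, (cx,cy)=(1.0000,0.0000)
member 2 (1-2): L=1.8072, (cx,cy)=(0.4017,-0.9158)
member 3 (1-3): L=1.7793, (cx,cy)=(0.9998,0.0174)
member 4 (2-3): L=1.9878, (cx,cy)=(0.5297,0.8482)
member 5 (2-4): L=2.0190, (cx,cy)=(1.0000,0.0000)
member 6 (3-4): L=1.9431, (cx,cy)=(0.4971,-0.8677)
solve A·x = −loads:
  F[0-1] = -1165.4528 N (compression)
  F[0-2] = +1774.9313 N (tension)
  F[1-2] = -1193.2211 N (compression)
  F[1-3] = -1295.7890 N (compression)
  F[2-3] = +1288.3158 N (tension)
  F[2-4] = +613.1359 N (tension)
  F[3-4] = -1233.3359 N (compression)
  Rx@0 = -1148.4600 N
  Ry@0 = +982.7584 N
  Ry@4 = +1070.1316 N

-1165.453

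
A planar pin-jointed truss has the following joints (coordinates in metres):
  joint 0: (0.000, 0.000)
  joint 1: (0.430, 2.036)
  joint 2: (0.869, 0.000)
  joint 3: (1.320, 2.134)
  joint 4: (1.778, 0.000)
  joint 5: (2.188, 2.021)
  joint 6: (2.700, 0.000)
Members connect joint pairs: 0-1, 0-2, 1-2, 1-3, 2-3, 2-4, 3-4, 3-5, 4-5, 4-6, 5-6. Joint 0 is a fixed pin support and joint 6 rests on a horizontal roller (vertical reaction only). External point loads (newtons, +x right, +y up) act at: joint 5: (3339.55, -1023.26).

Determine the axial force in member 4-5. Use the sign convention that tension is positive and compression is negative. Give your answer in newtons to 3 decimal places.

N=7 nodes, M=11 members, R=3 reactions → 2N=14, M+R=14
member 0 (0-1): L=2.0809, (cx,cy)=(0.2066,0.9784)
member 1 (0-2): L=0.8690, (cx,cy)=(1.0000,0.0000)
member 2 (1-2): L=2.0828, (cx,cy)=(0.2108,-0.9775)
member 3 (1-3): L=0.8954, (cx,cy)=(0.9940,0.1095)
member 4 (2-3): L=2.1811, (cx,cy)=(0.2068,0.9784)
member 5 (2-4): L=0.9090, (cx,cy)=(1.0000,0.0000)
member 6 (3-4): L=2.1826, (cx,cy)=(0.2098,-0.9777)
member 7 (3-5): L=0.8753, (cx,cy)=(0.9916,-0.1291)
member 8 (4-5): L=2.0622, (cx,cy)=(0.1988,0.9800)
member 9 (4-6): L=0.9220, (cx,cy)=(1.0000,0.0000)
member 10 (5-6): L=2.0848, (cx,cy)=(0.2456,-0.9694)
solve A·x = −loads:
  F[0-1] = +2356.5357 N (tension)
  F[0-2] = +2852.5951 N (tension)
  F[1-2] = -2250.3816 N (compression)
  F[1-3] = +967.0889 N (tension)
  F[2-3] = +2248.4165 N (tension)
  F[2-4] = +1913.3595 N (tension)
  F[3-4] = -2621.3144 N (compression)
  F[3-5] = +1992.9286 N (tension)
  F[4-5] = +2615.1606 N (tension)
  F[4-6] = +843.3521 N (tension)
  F[5-6] = -3434.1008 N (compression)
  Rx@0 = -3339.5500 N
  Ry@0 = -2305.6746 N
  Ry@6 = +3328.9346 N

2615.161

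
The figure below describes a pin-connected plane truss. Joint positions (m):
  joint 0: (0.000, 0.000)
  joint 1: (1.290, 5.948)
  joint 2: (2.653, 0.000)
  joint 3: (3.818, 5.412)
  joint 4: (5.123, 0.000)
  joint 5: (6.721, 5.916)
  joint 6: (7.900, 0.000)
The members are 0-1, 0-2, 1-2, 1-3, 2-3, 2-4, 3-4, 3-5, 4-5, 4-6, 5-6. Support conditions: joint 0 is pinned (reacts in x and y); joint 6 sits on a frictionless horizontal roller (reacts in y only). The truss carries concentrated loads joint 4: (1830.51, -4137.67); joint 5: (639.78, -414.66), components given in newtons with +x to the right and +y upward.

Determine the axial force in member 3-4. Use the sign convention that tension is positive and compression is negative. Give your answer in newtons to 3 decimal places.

N=7 nodes, M=11 members, R=3 reactions → 2N=14, M+R=14
member 0 (0-1): L=6.0863, (cx,cy)=(0.2120,0.9773)
member 1 (0-2): L=2.6530, (cx,cy)=(1.0000,0.0000)
member 2 (1-2): L=6.1022, (cx,cy)=(0.2234,-0.9747)
member 3 (1-3): L=2.5842, (cx,cy)=(0.9783,-0.2074)
member 4 (2-3): L=5.5360, (cx,cy)=(0.2104,0.9776)
member 5 (2-4): L=2.4700, (cx,cy)=(1.0000,0.0000)
member 6 (3-4): L=5.5671, (cx,cy)=(0.2344,-0.9721)
member 7 (3-5): L=2.9464, (cx,cy)=(0.9853,0.1711)
member 8 (4-5): L=6.1280, (cx,cy)=(0.2608,0.9654)
member 9 (4-6): L=2.7770, (cx,cy)=(1.0000,0.0000)
member 10 (5-6): L=6.0323, (cx,cy)=(0.1954,-0.9807)
solve A·x = −loads:
  F[0-1] = -1061.3616 N (compression)
  F[0-2] = +2695.2478 N (tension)
  F[1-2] = +1169.9068 N (tension)
  F[1-3] = -497.0819 N (compression)
  F[2-3] = -1166.4710 N (compression)
  F[2-4] = +3202.0363 N (tension)
  F[3-4] = +898.6725 N (tension)
  F[3-5] = -956.5036 N (compression)
  F[4-5] = +3381.0162 N (tension)
  F[4-6] = +700.5210 N (tension)
  F[5-6] = -3584.2063 N (compression)
  Rx@0 = -2470.2900 N
  Ry@0 = +1037.2475 N
  Ry@6 = +3515.0825 N

898.673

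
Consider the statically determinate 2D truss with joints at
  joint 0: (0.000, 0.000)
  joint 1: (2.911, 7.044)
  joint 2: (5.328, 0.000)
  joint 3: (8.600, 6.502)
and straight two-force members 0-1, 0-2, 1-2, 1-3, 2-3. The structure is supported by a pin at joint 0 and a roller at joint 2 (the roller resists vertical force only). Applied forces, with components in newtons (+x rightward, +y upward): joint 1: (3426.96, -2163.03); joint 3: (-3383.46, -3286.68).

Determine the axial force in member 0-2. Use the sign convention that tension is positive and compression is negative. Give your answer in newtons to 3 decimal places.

-551.121

N=4 nodes, M=5 members, R=3 reactions → 2N=8, M+R=8
member 0 (0-1): L=7.6218, (cx,cy)=(0.3819,0.9242)
member 1 (0-2): L=5.3280, (cx,cy)=(1.0000,0.0000)
member 2 (1-2): L=7.4471, (cx,cy)=(0.3246,-0.9459)
member 3 (1-3): L=5.7148, (cx,cy)=(0.9955,-0.0948)
member 4 (2-3): L=7.2789, (cx,cy)=(0.4495,0.8933)
solve A·x = −loads:
  F[0-1] = +1556.8813 N (tension)
  F[0-2] = -551.1208 N (compression)
  F[1-2] = -3641.7923 N (compression)
  F[1-3] = -1657.8528 N (compression)
  F[2-3] = -3855.4004 N (compression)
  Rx@0 = -43.5000 N
  Ry@0 = -1438.8556 N
  Ry@2 = +6888.5656 N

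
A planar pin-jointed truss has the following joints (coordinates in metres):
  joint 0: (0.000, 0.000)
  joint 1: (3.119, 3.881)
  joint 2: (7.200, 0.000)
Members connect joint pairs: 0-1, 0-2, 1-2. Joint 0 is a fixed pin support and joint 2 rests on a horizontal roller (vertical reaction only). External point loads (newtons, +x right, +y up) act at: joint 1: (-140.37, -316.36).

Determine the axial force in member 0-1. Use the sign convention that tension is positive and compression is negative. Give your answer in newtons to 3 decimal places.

N=3 nodes, M=3 members, R=3 reactions → 2N=6, M+R=6
member 0 (0-1): L=4.9790, (cx,cy)=(0.6264,0.7795)
member 1 (0-2): L=7.2000, (cx,cy)=(1.0000,0.0000)
member 2 (1-2): L=5.6318, (cx,cy)=(0.7246,-0.6891)
solve A·x = −loads:
  F[0-1] = -327.1147 N (compression)
  F[0-2] = +64.5453 N (tension)
  F[1-2] = -89.0722 N (compression)
  Rx@0 = +140.3700 N
  Ry@0 = +254.9779 N
  Ry@2 = +61.3821 N

-327.115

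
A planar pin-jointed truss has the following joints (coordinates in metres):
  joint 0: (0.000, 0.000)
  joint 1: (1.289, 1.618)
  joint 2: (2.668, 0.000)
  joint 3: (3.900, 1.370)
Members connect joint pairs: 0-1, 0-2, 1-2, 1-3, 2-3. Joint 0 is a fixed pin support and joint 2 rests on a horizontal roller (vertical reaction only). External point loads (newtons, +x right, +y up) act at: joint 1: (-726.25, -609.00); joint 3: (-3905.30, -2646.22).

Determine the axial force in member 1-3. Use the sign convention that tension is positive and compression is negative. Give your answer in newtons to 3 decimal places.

-1411.902

N=4 nodes, M=5 members, R=3 reactions → 2N=8, M+R=8
member 0 (0-1): L=2.0687, (cx,cy)=(0.6231,0.7821)
member 1 (0-2): L=2.6680, (cx,cy)=(1.0000,0.0000)
member 2 (1-2): L=2.1259, (cx,cy)=(0.6487,-0.7611)
member 3 (1-3): L=2.6228, (cx,cy)=(0.9955,-0.0946)
member 4 (2-3): L=1.8425, (cx,cy)=(0.6687,0.7436)
solve A·x = −loads:
  F[0-1] = -1967.1736 N (compression)
  F[0-2] = -3405.8000 N (compression)
  F[1-2] = +1396.8466 N (tension)
  F[1-3] = -1411.9022 N (compression)
  F[2-3] = -3738.3812 N (compression)
  Rx@0 = +4631.5500 N
  Ry@0 = +1538.6062 N
  Ry@2 = +1716.6138 N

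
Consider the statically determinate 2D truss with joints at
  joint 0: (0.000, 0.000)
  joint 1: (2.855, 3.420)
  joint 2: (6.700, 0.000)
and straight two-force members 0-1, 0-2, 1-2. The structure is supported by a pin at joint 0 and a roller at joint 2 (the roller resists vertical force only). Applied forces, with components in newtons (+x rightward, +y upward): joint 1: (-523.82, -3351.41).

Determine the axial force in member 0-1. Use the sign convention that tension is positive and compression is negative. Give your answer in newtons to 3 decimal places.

-2853.693

N=3 nodes, M=3 members, R=3 reactions → 2N=6, M+R=6
member 0 (0-1): L=4.4550, (cx,cy)=(0.6408,0.7677)
member 1 (0-2): L=6.7000, (cx,cy)=(1.0000,0.0000)
member 2 (1-2): L=5.1459, (cx,cy)=(0.7472,-0.6646)
solve A·x = −loads:
  F[0-1] = -2853.6932 N (compression)
  F[0-2] = +1304.9594 N (tension)
  F[1-2] = -1746.4780 N (compression)
  Rx@0 = +523.8200 N
  Ry@0 = +2190.6919 N
  Ry@2 = +1160.7181 N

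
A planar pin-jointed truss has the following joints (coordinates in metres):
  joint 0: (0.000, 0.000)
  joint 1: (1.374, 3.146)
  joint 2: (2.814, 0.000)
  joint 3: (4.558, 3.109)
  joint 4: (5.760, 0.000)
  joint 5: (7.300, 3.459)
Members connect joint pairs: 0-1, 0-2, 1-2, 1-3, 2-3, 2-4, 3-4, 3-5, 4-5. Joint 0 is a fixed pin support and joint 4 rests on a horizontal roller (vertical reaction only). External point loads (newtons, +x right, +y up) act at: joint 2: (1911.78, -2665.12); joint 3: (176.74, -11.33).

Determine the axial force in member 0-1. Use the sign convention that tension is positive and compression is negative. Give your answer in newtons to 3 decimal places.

-1385.912

N=6 nodes, M=9 members, R=3 reactions → 2N=12, M+R=12
member 0 (0-1): L=3.4330, (cx,cy)=(0.4002,0.9164)
member 1 (0-2): L=2.8140, (cx,cy)=(1.0000,0.0000)
member 2 (1-2): L=3.4599, (cx,cy)=(0.4162,-0.9093)
member 3 (1-3): L=3.1842, (cx,cy)=(0.9999,-0.0116)
member 4 (2-3): L=3.5647, (cx,cy)=(0.4892,0.8722)
member 5 (2-4): L=2.9460, (cx,cy)=(1.0000,0.0000)
member 6 (3-4): L=3.3333, (cx,cy)=(0.3606,-0.9327)
member 7 (3-5): L=2.7642, (cx,cy)=(0.9920,0.1266)
member 8 (4-5): L=3.7863, (cx,cy)=(0.4067,0.9135)
solve A·x = −loads:
  F[0-1] = -1385.9123 N (compression)
  F[0-2] = +2643.2149 N (tension)
  F[1-2] = +1411.3862 N (tension)
  F[1-3] = -1142.1865 N (compression)
  F[2-3] = +1584.3371 N (tension)
  F[2-4] = +543.7356 N (tension)
  F[3-4] = -1507.8348 N (compression)
  F[3-5] = +0.0000 N (tension)
  F[4-5] = +0.0000 N (tension)
  Rx@0 = -2088.5200 N
  Ry@0 = +1270.0655 N
  Ry@4 = +1406.3845 N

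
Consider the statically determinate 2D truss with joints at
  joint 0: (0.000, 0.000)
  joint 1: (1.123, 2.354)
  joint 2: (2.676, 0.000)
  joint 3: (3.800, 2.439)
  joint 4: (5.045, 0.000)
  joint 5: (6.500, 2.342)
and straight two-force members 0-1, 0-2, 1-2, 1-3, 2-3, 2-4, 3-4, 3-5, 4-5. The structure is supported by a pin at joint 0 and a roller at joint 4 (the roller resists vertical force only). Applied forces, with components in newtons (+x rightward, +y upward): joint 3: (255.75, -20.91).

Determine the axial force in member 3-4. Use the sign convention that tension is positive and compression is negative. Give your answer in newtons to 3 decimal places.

-156.502

N=6 nodes, M=9 members, R=3 reactions → 2N=12, M+R=12
member 0 (0-1): L=2.6081, (cx,cy)=(0.4306,0.9026)
member 1 (0-2): L=2.6760, (cx,cy)=(1.0000,0.0000)
member 2 (1-2): L=2.8201, (cx,cy)=(0.5507,-0.8347)
member 3 (1-3): L=2.6783, (cx,cy)=(0.9995,0.0317)
member 4 (2-3): L=2.6855, (cx,cy)=(0.4185,0.9082)
member 5 (2-4): L=2.3690, (cx,cy)=(1.0000,0.0000)
member 6 (3-4): L=2.7384, (cx,cy)=(0.4546,-0.8907)
member 7 (3-5): L=2.7017, (cx,cy)=(0.9994,-0.0359)
member 8 (4-5): L=2.7572, (cx,cy)=(0.5277,0.8494)
solve A·x = −loads:
  F[0-1] = +131.2738 N (tension)
  F[0-2] = +199.2270 N (tension)
  F[1-2] = -136.9248 N (compression)
  F[1-3] = +131.9918 N (tension)
  F[2-3] = +125.8458 N (tension)
  F[2-4] = +71.1533 N (tension)
  F[3-4] = -156.5021 N (compression)
  F[3-5] = +0.0000 N (tension)
  F[4-5] = -0.0000 N (compression)
  Rx@0 = -255.7500 N
  Ry@0 = -118.4819 N
  Ry@4 = +139.3919 N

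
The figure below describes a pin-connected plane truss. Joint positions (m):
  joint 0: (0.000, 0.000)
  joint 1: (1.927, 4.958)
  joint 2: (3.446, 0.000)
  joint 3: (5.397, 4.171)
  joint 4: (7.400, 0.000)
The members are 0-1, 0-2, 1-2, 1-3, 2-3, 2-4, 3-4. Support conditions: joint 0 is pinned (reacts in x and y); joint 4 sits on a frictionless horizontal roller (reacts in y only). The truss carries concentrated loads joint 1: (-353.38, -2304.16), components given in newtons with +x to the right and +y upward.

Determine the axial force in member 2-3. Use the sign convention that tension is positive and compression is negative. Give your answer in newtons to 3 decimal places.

323.074

N=5 nodes, M=7 members, R=3 reactions → 2N=10, M+R=10
member 0 (0-1): L=5.3193, (cx,cy)=(0.3623,0.9321)
member 1 (0-2): L=3.4460, (cx,cy)=(1.0000,0.0000)
member 2 (1-2): L=5.1855, (cx,cy)=(0.2929,-0.9561)
member 3 (1-3): L=3.5581, (cx,cy)=(0.9752,-0.2212)
member 4 (2-3): L=4.6047, (cx,cy)=(0.4237,0.9058)
member 5 (2-4): L=3.9540, (cx,cy)=(1.0000,0.0000)
member 6 (3-4): L=4.6270, (cx,cy)=(0.4329,-0.9014)
solve A·x = −loads:
  F[0-1] = -2082.3522 N (compression)
  F[0-2] = +400.9829 N (tension)
  F[1-2] = -306.0686 N (compression)
  F[1-3] = -319.2318 N (compression)
  F[2-3] = +323.0740 N (tension)
  F[2-4] = +174.4407 N (tension)
  F[3-4] = -402.9652 N (compression)
  Rx@0 = +353.3800 N
  Ry@0 = +1940.9089 N
  Ry@4 = +363.2511 N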